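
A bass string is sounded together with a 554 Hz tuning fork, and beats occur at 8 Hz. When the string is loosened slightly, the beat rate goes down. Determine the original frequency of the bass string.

|f − 554| = 8, so the bass string was at either 546 Hz or 562 Hz.
Reducing tension lowers a string's frequency; the adjustment lowers the bass string's frequency.
The beat rate fell, so the adjustment moved the bass string toward 554 Hz — it must have started above the reference.

562 Hz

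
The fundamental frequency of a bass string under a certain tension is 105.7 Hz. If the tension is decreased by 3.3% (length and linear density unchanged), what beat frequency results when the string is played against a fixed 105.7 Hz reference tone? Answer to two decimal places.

1.76 Hz

For a string, f ∝ √T, so the new frequency is 105.7·√0.967 = 103.9413 Hz.
f_beat = |103.9413 − 105.7| = 1.76 Hz.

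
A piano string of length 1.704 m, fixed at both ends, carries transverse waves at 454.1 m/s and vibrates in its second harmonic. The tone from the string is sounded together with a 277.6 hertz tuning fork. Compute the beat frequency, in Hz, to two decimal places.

For a string fixed at both ends, f_n = n·v/(2L) = 2·454.1/(2·1.704) = 266.4906 Hz.
f_beat = |266.4906 − 277.6| = 11.11 Hz.

11.11 Hz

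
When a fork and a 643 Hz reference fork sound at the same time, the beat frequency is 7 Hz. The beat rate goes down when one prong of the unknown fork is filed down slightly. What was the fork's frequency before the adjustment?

636 Hz

|f − 643| = 7, so the fork was at either 636 Hz or 650 Hz.
Filing a prong removes mass and raises the fork's frequency; the adjustment raises the fork's frequency.
The beat rate fell, so the adjustment moved the fork toward 643 Hz — it must have started below the reference.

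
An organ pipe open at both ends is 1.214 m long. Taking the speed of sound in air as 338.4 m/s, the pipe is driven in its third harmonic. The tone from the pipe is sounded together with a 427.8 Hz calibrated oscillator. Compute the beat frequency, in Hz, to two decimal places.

9.68 Hz

Open pipe: f_n = n·v/(2L) = 3·338.4/(2·1.214) = 418.1219 Hz.
f_beat = |418.1219 − 427.8| = 9.68 Hz.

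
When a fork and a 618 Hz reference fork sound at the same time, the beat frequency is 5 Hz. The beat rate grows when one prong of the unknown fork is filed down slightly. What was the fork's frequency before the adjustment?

623 Hz

|f − 618| = 5, so the fork was at either 613 Hz or 623 Hz.
Filing a prong removes mass and raises the fork's frequency; the adjustment raises the fork's frequency.
The beat rate rose, so the adjustment moved the fork further from 618 Hz — it was already above the reference.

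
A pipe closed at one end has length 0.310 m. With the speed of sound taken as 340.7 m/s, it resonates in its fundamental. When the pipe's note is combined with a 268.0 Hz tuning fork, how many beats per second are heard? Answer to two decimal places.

6.76 Hz

Closed pipe (odd harmonics): f_n = n·v/(4L) = 1·340.7/(4·0.310) = 274.7581 Hz.
f_beat = |274.7581 − 268.0| = 6.76 Hz.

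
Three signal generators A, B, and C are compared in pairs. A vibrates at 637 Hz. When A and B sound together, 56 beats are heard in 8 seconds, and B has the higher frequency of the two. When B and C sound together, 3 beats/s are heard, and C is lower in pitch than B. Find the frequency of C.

A–B: Beat frequency = 56/8 = 7 Hz.
B is above A, so f_B = 637 + 7 = 644 Hz.
C is below B, so f_C = 644 − 3 = 641 Hz.

641 Hz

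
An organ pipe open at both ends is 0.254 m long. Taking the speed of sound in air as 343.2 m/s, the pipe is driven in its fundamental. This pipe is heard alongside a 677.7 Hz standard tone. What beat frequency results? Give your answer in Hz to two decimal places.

2.11 Hz

Open pipe: f_n = n·v/(2L) = 1·343.2/(2·0.254) = 675.5906 Hz.
f_beat = |675.5906 − 677.7| = 2.11 Hz.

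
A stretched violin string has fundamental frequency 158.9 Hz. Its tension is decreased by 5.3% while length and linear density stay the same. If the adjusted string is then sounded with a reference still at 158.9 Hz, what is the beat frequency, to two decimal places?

4.27 Hz

For a string, f ∝ √T, so the new frequency is 158.9·√0.947 = 154.6318 Hz.
f_beat = |154.6318 − 158.9| = 4.27 Hz.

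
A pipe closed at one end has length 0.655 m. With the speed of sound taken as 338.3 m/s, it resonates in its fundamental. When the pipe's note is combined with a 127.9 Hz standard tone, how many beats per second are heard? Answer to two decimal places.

1.22 Hz

Closed pipe (odd harmonics): f_n = n·v/(4L) = 1·338.3/(4·0.655) = 129.1221 Hz.
f_beat = |129.1221 − 127.9| = 1.22 Hz.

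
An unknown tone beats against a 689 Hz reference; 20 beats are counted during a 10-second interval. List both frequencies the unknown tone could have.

Beat frequency = 20/10 = 2 Hz.
|f − 689| = 2, so f = 689 ± 2.

687 Hz or 691 Hz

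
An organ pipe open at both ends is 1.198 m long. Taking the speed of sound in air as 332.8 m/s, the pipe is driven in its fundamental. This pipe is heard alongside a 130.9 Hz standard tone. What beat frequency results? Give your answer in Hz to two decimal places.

8.00 Hz

Open pipe: f_n = n·v/(2L) = 1·332.8/(2·1.198) = 138.8982 Hz.
f_beat = |138.8982 − 130.9| = 8.00 Hz.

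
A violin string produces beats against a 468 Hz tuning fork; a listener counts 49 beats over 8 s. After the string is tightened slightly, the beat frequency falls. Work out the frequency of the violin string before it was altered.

Beat frequency = 49/8 = 6.125 Hz.
|f − 468| = 6.125, so the violin string was at either 461.875 Hz or 474.125 Hz.
Increasing tension raises a string's frequency; the adjustment raises the violin string's frequency.
The beat rate fell, so the adjustment moved the violin string toward 468 Hz — it must have started below the reference.

461.875 Hz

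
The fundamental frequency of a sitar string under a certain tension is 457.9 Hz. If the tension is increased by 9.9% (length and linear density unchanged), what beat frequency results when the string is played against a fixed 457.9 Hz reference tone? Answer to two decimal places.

For a string, f ∝ √T, so the new frequency is 457.9·√1.099 = 480.0312 Hz.
f_beat = |480.0312 − 457.9| = 22.13 Hz.

22.13 Hz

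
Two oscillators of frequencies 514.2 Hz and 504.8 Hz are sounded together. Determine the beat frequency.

9.4 Hz

The beat frequency equals the magnitude of the frequency difference.
|514.2 − 504.8| = 9.4 Hz.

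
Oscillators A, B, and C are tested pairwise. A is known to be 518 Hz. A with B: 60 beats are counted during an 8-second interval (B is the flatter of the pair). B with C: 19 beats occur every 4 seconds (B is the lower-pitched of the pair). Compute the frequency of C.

A–B: Beat frequency = 60/8 = 7.5 Hz.
B is below A, so f_B = 518 − 7.5 = 510.5 Hz.
B–C: Beat frequency = 19/4 = 4.75 Hz.
C is above B, so f_C = 510.5 + 4.75 = 515.25 Hz.

515.25 Hz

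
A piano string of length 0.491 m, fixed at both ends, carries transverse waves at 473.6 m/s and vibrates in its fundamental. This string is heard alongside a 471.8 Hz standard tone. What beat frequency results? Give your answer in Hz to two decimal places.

10.48 Hz

For a string fixed at both ends, f_n = n·v/(2L) = 1·473.6/(2·0.491) = 482.2811 Hz.
f_beat = |482.2811 − 471.8| = 10.48 Hz.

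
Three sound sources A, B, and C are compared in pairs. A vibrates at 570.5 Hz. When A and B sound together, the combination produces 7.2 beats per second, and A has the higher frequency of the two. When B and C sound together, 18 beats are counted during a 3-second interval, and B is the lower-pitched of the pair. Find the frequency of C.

B is below A, so f_B = 570.5 − 7.2 = 563.3 Hz.
B–C: Beat frequency = 18/3 = 6 Hz.
C is above B, so f_C = 563.3 + 6 = 569.3 Hz.

569.3 Hz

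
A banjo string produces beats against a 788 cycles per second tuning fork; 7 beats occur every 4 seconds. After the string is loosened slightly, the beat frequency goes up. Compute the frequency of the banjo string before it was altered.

Beat frequency = 7/4 = 1.75 Hz.
|f − 788| = 1.75, so the banjo string was at either 786.25 Hz or 789.75 Hz.
Reducing tension lowers a string's frequency; the adjustment lowers the banjo string's frequency.
The beat rate rose, so the adjustment moved the banjo string further from 788 Hz — it was already below the reference.

786.25 Hz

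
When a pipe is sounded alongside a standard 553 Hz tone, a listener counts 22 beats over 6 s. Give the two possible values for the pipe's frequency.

549.3333 Hz or 556.6667 Hz

Beat frequency = 22/6 = 3.6667 Hz.
|f − 553| = 3.6667, so f = 553 ± 3.6667.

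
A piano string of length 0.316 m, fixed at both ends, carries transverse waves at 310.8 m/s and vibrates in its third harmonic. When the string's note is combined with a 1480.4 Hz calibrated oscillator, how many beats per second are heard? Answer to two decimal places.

5.08 Hz

For a string fixed at both ends, f_n = n·v/(2L) = 3·310.8/(2·0.316) = 1475.3165 Hz.
f_beat = |1475.3165 − 1480.4| = 5.08 Hz.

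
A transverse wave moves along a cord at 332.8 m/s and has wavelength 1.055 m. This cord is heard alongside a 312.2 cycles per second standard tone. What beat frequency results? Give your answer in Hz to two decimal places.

Source frequency f = v/λ = 332.8/1.055 = 315.4502 Hz.
f_beat = |315.4502 − 312.2| = 3.25 Hz.

3.25 Hz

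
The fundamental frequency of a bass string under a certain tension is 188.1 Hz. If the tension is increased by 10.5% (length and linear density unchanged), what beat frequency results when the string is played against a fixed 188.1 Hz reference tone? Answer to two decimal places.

9.63 Hz

For a string, f ∝ √T, so the new frequency is 188.1·√1.105 = 197.7288 Hz.
f_beat = |197.7288 − 188.1| = 9.63 Hz.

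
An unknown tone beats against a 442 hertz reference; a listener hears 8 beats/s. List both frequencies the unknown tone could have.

|f − 442| = 8, so f = 442 ± 8.

434 Hz or 450 Hz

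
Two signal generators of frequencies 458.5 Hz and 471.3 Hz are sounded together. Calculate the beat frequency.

f_beat = |f₁ − f₂|.
|458.5 − 471.3| = 12.8 Hz.

12.8 Hz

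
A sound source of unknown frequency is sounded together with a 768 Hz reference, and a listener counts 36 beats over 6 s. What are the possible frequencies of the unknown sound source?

Beat frequency = 36/6 = 6 Hz.
|f − 768| = 6, so f = 768 ± 6.

762 Hz or 774 Hz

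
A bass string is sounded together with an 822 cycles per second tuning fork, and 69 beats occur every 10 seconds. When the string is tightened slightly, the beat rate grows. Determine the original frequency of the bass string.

828.9 Hz

Beat frequency = 69/10 = 6.9 Hz.
|f − 822| = 6.9, so the bass string was at either 815.1 Hz or 828.9 Hz.
Increasing tension raises a string's frequency; the adjustment raises the bass string's frequency.
The beat rate rose, so the adjustment moved the bass string further from 822 Hz — it was already above the reference.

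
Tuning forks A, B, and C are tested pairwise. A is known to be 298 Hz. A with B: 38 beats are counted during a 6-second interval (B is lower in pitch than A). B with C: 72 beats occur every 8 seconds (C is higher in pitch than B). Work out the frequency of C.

300.6667 Hz

A–B: Beat frequency = 38/6 = 6.3333 Hz.
B is below A, so f_B = 298 − 6.3333 = 291.6667 Hz.
B–C: Beat frequency = 72/8 = 9 Hz.
C is above B, so f_C = 291.6667 + 9 = 300.6667 Hz.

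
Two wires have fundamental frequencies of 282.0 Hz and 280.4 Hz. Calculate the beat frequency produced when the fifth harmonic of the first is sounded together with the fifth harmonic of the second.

Fifth harmonic of the first: 5·282.0 = 1410.0 Hz.
Fifth harmonic of the second: 5·280.4 = 1402.0 Hz.
f_beat = |1410.0 − 1402.0| = 8.0 Hz.

8.0 Hz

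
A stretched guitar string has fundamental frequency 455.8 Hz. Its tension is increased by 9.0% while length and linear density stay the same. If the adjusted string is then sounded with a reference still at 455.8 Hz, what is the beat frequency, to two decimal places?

For a string, f ∝ √T, so the new frequency is 455.8·√1.090 = 475.8692 Hz.
f_beat = |475.8692 − 455.8| = 20.07 Hz.

20.07 Hz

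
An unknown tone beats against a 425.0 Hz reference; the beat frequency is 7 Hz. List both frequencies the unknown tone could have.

418 Hz or 432 Hz

|f − 425.0| = 7, so f = 425.0 ± 7.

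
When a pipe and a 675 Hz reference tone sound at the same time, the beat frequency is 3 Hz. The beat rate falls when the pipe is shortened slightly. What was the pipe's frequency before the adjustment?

|f − 675| = 3, so the pipe was at either 672 Hz or 678 Hz.
A shorter pipe has a higher fundamental; the adjustment raises the pipe's frequency.
The beat rate fell, so the adjustment moved the pipe toward 675 Hz — it must have started below the reference.

672 Hz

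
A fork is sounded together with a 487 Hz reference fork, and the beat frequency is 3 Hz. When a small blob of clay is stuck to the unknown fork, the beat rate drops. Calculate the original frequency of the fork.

|f − 487| = 3, so the fork was at either 484 Hz or 490 Hz.
Adding mass to a fork lowers its frequency; the adjustment lowers the fork's frequency.
The beat rate fell, so the adjustment moved the fork toward 487 Hz — it must have started above the reference.

490 Hz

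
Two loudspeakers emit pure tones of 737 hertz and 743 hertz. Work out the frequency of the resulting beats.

6 Hz

Beats arise from superposition of two nearby frequencies; the beat rate is |f₁ − f₂|.
|737 − 743| = 6 Hz.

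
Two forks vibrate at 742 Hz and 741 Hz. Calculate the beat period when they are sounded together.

f_beat = |742 − 741| = 1 Hz.
Beat period T = 1 / f_beat = 1 / 1 s.

1.000 s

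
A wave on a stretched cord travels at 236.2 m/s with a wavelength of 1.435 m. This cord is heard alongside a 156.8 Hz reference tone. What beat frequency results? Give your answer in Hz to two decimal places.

7.80 Hz

Source frequency f = v/λ = 236.2/1.435 = 164.5993 Hz.
f_beat = |164.5993 − 156.8| = 7.80 Hz.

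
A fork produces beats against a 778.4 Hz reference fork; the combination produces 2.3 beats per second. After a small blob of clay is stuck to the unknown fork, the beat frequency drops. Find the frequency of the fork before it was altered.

|f − 778.4| = 2.3, so the fork was at either 776.1 Hz or 780.7 Hz.
Adding mass to a fork lowers its frequency; the adjustment lowers the fork's frequency.
The beat rate fell, so the adjustment moved the fork toward 778.4 Hz — it must have started above the reference.

780.7 Hz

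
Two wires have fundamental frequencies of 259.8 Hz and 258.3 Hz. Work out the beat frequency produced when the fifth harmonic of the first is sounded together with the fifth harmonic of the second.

7.5 Hz

Fifth harmonic of the first: 5·259.8 = 1299.0 Hz.
Fifth harmonic of the second: 5·258.3 = 1291.5 Hz.
f_beat = |1299.0 − 1291.5| = 7.5 Hz.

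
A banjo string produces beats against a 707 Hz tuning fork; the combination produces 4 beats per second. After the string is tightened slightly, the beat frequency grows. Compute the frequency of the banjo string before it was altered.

711 Hz

|f − 707| = 4, so the banjo string was at either 703 Hz or 711 Hz.
Increasing tension raises a string's frequency; the adjustment raises the banjo string's frequency.
The beat rate rose, so the adjustment moved the banjo string further from 707 Hz — it was already above the reference.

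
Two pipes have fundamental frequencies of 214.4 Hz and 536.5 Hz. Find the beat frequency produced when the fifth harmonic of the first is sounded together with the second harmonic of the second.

Fifth harmonic of the first: 5·214.4 = 1072.0 Hz.
Second harmonic of the second: 2·536.5 = 1073.0 Hz.
f_beat = |1072.0 − 1073.0| = 1.0 Hz.

1.0 Hz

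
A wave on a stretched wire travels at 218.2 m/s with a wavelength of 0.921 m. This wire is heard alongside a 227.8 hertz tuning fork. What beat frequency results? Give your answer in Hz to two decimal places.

9.12 Hz

Source frequency f = v/λ = 218.2/0.921 = 236.9164 Hz.
f_beat = |236.9164 − 227.8| = 9.12 Hz.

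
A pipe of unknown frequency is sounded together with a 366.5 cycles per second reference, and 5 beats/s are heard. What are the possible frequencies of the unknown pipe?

361.5 Hz or 371.5 Hz

|f − 366.5| = 5, so f = 366.5 ± 5.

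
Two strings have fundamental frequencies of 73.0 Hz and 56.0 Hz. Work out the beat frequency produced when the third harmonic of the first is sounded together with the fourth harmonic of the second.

5.0 Hz

Third harmonic of the first: 3·73.0 = 219.0 Hz.
Fourth harmonic of the second: 4·56.0 = 224.0 Hz.
f_beat = |219.0 − 224.0| = 5.0 Hz.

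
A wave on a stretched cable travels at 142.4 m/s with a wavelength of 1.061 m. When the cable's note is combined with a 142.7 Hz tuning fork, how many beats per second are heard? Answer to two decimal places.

8.49 Hz

Source frequency f = v/λ = 142.4/1.061 = 134.2130 Hz.
f_beat = |134.2130 − 142.7| = 8.49 Hz.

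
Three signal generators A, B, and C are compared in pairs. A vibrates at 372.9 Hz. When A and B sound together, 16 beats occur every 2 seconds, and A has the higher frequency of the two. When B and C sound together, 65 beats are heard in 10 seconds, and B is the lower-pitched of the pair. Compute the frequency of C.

371.4 Hz

A–B: Beat frequency = 16/2 = 8 Hz.
B is below A, so f_B = 372.9 − 8 = 364.9 Hz.
B–C: Beat frequency = 65/10 = 6.5 Hz.
C is above B, so f_C = 364.9 + 6.5 = 371.4 Hz.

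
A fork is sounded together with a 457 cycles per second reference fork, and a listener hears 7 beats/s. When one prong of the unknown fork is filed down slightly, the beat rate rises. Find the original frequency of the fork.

|f − 457| = 7, so the fork was at either 450 Hz or 464 Hz.
Filing a prong removes mass and raises the fork's frequency; the adjustment raises the fork's frequency.
The beat rate rose, so the adjustment moved the fork further from 457 Hz — it was already above the reference.

464 Hz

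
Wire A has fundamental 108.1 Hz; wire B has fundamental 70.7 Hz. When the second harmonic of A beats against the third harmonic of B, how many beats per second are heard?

Second harmonic of the first: 2·108.1 = 216.2 Hz.
Third harmonic of the second: 3·70.7 = 212.1 Hz.
f_beat = |216.2 − 212.1| = 4.1 Hz.

4.1 Hz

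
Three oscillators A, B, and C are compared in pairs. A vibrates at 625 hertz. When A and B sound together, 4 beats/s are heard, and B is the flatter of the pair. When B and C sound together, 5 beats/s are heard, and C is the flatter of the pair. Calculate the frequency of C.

616 Hz

B is below A, so f_B = 625 − 4 = 621 Hz.
C is below B, so f_C = 621 − 5 = 616 Hz.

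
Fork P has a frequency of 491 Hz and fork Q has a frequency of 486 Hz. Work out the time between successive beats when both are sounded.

0.200 s

f_beat = |491 − 486| = 5 Hz.
Beat period T = 1 / f_beat = 1 / 5 s.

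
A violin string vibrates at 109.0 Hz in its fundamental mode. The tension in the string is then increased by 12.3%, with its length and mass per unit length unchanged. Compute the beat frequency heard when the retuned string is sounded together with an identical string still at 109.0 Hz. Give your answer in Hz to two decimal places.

For a string, f ∝ √T, so the new frequency is 109.0·√1.123 = 115.5091 Hz.
f_beat = |115.5091 − 109.0| = 6.51 Hz.

6.51 Hz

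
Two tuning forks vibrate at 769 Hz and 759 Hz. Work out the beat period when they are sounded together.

0.100 s

f_beat = |769 − 759| = 10 Hz.
Beat period T = 1 / f_beat = 1 / 10 s.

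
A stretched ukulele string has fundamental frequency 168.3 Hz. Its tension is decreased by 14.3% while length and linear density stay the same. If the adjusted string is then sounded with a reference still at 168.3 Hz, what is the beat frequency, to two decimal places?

12.50 Hz

For a string, f ∝ √T, so the new frequency is 168.3·√0.857 = 155.8025 Hz.
f_beat = |155.8025 − 168.3| = 12.50 Hz.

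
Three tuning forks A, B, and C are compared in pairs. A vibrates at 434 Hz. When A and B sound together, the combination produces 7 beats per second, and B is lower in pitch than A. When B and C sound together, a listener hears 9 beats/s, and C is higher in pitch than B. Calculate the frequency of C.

B is below A, so f_B = 434 − 7 = 427 Hz.
C is above B, so f_C = 427 + 9 = 436 Hz.

436 Hz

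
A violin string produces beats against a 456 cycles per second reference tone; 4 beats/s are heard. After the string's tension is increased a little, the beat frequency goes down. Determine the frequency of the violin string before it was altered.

|f − 456| = 4, so the violin string was at either 452 Hz or 460 Hz.
Higher tension means higher frequency; the adjustment raises the violin string's frequency.
The beat rate fell, so the adjustment moved the violin string toward 456 Hz — it must have started below the reference.

452 Hz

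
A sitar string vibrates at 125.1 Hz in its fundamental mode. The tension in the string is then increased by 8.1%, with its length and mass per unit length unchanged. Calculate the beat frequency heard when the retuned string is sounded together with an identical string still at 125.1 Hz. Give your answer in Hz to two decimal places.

For a string, f ∝ √T, so the new frequency is 125.1·√1.081 = 130.0679 Hz.
f_beat = |130.0679 − 125.1| = 4.97 Hz.

4.97 Hz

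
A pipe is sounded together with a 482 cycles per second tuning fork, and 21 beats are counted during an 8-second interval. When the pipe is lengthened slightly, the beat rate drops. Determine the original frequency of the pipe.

484.625 Hz

Beat frequency = 21/8 = 2.625 Hz.
|f − 482| = 2.625, so the pipe was at either 479.375 Hz or 484.625 Hz.
A longer pipe has a lower fundamental; the adjustment lowers the pipe's frequency.
The beat rate fell, so the adjustment moved the pipe toward 482 Hz — it must have started above the reference.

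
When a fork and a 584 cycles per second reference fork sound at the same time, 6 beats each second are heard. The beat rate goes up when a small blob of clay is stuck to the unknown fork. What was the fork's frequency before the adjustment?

|f − 584| = 6, so the fork was at either 578 Hz or 590 Hz.
Adding mass to a fork lowers its frequency; the adjustment lowers the fork's frequency.
The beat rate rose, so the adjustment moved the fork further from 584 Hz — it was already below the reference.

578 Hz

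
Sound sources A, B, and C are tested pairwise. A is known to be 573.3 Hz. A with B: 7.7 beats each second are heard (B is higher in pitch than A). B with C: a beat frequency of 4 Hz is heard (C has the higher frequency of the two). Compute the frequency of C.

B is above A, so f_B = 573.3 + 7.7 = 581 Hz.
C is above B, so f_C = 581 + 4 = 585 Hz.

585 Hz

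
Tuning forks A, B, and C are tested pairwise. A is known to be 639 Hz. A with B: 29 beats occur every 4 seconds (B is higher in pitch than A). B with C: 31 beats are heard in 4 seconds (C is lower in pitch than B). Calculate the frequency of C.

A–B: Beat frequency = 29/4 = 7.25 Hz.
B is above A, so f_B = 639 + 7.25 = 646.25 Hz.
B–C: Beat frequency = 31/4 = 7.75 Hz.
C is below B, so f_C = 646.25 − 7.75 = 638.5 Hz.

638.5 Hz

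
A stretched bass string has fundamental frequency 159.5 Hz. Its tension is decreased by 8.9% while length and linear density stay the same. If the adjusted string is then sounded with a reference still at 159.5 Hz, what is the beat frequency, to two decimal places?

For a string, f ∝ √T, so the new frequency is 159.5·√0.911 = 152.2369 Hz.
f_beat = |152.2369 − 159.5| = 7.26 Hz.

7.26 Hz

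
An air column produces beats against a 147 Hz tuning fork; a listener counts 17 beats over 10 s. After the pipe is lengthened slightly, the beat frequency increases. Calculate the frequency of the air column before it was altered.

Beat frequency = 17/10 = 1.7 Hz.
|f − 147| = 1.7, so the air column was at either 145.3 Hz or 148.7 Hz.
A longer pipe has a lower fundamental; the adjustment lowers the air column's frequency.
The beat rate rose, so the adjustment moved the air column further from 147 Hz — it was already below the reference.

145.3 Hz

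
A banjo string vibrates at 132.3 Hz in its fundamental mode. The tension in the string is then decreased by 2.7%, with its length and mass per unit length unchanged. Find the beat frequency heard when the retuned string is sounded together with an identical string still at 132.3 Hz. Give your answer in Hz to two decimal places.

For a string, f ∝ √T, so the new frequency is 132.3·√0.973 = 130.5017 Hz.
f_beat = |130.5017 − 132.3| = 1.80 Hz.

1.80 Hz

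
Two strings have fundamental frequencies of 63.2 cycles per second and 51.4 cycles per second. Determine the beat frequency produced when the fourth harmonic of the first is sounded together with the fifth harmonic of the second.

Fourth harmonic of the first: 4·63.2 = 252.8 Hz.
Fifth harmonic of the second: 5·51.4 = 257.0 Hz.
f_beat = |252.8 − 257.0| = 4.2 Hz.

4.2 Hz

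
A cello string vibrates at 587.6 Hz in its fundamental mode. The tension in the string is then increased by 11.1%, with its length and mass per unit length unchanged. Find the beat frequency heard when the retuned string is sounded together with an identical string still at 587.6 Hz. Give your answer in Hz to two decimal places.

31.75 Hz

For a string, f ∝ √T, so the new frequency is 587.6·√1.111 = 619.3538 Hz.
f_beat = |619.3538 − 587.6| = 31.75 Hz.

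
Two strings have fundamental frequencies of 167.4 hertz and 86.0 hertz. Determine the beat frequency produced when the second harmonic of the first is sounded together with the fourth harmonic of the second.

Second harmonic of the first: 2·167.4 = 334.8 Hz.
Fourth harmonic of the second: 4·86.0 = 344.0 Hz.
f_beat = |334.8 − 344.0| = 9.2 Hz.

9.2 Hz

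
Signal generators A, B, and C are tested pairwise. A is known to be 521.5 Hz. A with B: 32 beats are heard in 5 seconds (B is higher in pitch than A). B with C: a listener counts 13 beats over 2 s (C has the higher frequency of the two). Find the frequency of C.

534.4 Hz

A–B: Beat frequency = 32/5 = 6.4 Hz.
B is above A, so f_B = 521.5 + 6.4 = 527.9 Hz.
B–C: Beat frequency = 13/2 = 6.5 Hz.
C is above B, so f_C = 527.9 + 6.5 = 534.4 Hz.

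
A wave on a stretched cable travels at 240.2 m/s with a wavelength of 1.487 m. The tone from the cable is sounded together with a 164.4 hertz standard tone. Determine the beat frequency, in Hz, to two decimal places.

2.87 Hz

Source frequency f = v/λ = 240.2/1.487 = 161.5333 Hz.
f_beat = |161.5333 − 164.4| = 2.87 Hz.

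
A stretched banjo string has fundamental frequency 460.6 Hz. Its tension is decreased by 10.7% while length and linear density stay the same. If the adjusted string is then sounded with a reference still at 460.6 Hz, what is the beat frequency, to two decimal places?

For a string, f ∝ √T, so the new frequency is 460.6·√0.893 = 435.2609 Hz.
f_beat = |435.2609 − 460.6| = 25.34 Hz.

25.34 Hz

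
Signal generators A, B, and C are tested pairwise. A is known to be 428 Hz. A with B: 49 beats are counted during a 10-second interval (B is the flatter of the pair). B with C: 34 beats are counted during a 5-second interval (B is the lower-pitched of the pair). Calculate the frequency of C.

A–B: Beat frequency = 49/10 = 4.9 Hz.
B is below A, so f_B = 428 − 4.9 = 423.1 Hz.
B–C: Beat frequency = 34/5 = 6.8 Hz.
C is above B, so f_C = 423.1 + 6.8 = 429.9 Hz.

429.9 Hz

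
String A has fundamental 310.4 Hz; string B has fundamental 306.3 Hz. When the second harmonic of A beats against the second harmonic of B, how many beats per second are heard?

Second harmonic of the first: 2·310.4 = 620.8 Hz.
Second harmonic of the second: 2·306.3 = 612.6 Hz.
f_beat = |620.8 − 612.6| = 8.2 Hz.

8.2 Hz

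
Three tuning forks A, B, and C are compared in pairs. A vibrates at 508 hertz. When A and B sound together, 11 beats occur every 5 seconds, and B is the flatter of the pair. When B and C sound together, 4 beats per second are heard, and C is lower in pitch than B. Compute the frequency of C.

501.8 Hz

A–B: Beat frequency = 11/5 = 2.2 Hz.
B is below A, so f_B = 508 − 2.2 = 505.8 Hz.
C is below B, so f_C = 505.8 − 4 = 501.8 Hz.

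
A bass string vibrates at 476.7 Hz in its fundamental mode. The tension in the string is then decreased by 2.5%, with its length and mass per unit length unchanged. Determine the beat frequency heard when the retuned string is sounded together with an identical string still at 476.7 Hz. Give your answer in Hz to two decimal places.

6.00 Hz

For a string, f ∝ √T, so the new frequency is 476.7·√0.975 = 470.7035 Hz.
f_beat = |470.7035 − 476.7| = 6.00 Hz.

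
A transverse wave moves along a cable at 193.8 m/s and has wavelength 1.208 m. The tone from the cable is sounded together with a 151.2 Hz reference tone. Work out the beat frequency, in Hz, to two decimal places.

Source frequency f = v/λ = 193.8/1.208 = 160.4305 Hz.
f_beat = |160.4305 − 151.2| = 9.23 Hz.

9.23 Hz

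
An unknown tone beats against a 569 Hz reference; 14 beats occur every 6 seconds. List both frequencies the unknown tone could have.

Beat frequency = 14/6 = 2.3333 Hz.
|f − 569| = 2.3333, so f = 569 ± 2.3333.

566.6667 Hz or 571.3333 Hz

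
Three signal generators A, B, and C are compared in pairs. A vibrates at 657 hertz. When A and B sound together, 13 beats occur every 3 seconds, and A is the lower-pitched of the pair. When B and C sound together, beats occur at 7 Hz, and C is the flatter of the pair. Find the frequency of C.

654.3333 Hz

A–B: Beat frequency = 13/3 = 4.3333 Hz.
B is above A, so f_B = 657 + 4.3333 = 661.3333 Hz.
C is below B, so f_C = 661.3333 − 7 = 654.3333 Hz.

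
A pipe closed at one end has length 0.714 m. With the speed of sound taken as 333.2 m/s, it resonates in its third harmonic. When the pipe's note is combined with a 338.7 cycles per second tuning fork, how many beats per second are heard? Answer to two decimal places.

11.30 Hz

Closed pipe (odd harmonics): f_n = n·v/(4L) = 3·333.2/(4·0.714) = 350.0000 Hz.
f_beat = |350.0000 − 338.7| = 11.30 Hz.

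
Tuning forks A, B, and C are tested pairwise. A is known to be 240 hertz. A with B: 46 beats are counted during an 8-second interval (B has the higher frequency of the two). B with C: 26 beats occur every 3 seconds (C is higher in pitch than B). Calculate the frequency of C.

A–B: Beat frequency = 46/8 = 5.75 Hz.
B is above A, so f_B = 240 + 5.75 = 245.75 Hz.
B–C: Beat frequency = 26/3 = 8.6667 Hz.
C is above B, so f_C = 245.75 + 8.6667 = 254.4167 Hz.

254.4167 Hz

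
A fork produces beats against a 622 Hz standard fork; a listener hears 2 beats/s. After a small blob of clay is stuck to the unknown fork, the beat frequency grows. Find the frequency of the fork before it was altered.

|f − 622| = 2, so the fork was at either 620 Hz or 624 Hz.
Adding mass to a fork lowers its frequency; the adjustment lowers the fork's frequency.
The beat rate rose, so the adjustment moved the fork further from 622 Hz — it was already below the reference.

620 Hz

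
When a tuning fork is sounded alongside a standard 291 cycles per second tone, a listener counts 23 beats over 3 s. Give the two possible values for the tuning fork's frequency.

Beat frequency = 23/3 = 7.6667 Hz.
|f − 291| = 7.6667, so f = 291 ± 7.6667.

283.3333 Hz or 298.6667 Hz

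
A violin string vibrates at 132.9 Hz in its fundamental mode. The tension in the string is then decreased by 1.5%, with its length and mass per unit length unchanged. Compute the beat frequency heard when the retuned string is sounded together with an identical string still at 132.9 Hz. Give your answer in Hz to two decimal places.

1.00 Hz

For a string, f ∝ √T, so the new frequency is 132.9·√0.985 = 131.8995 Hz.
f_beat = |131.8995 − 132.9| = 1.00 Hz.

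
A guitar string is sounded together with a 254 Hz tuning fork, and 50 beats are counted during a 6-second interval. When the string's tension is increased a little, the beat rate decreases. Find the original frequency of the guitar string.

245.6667 Hz

Beat frequency = 50/6 = 8.3333 Hz.
|f − 254| = 8.3333, so the guitar string was at either 245.6667 Hz or 262.3333 Hz.
Higher tension means higher frequency; the adjustment raises the guitar string's frequency.
The beat rate fell, so the adjustment moved the guitar string toward 254 Hz — it must have started below the reference.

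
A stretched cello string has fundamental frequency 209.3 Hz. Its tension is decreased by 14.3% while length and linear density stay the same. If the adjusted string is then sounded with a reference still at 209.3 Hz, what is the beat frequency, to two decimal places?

15.54 Hz

For a string, f ∝ √T, so the new frequency is 209.3·√0.857 = 193.7580 Hz.
f_beat = |193.7580 − 209.3| = 15.54 Hz.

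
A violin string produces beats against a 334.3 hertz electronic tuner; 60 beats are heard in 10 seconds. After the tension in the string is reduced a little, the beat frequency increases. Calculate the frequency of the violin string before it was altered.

Beat frequency = 60/10 = 6 Hz.
|f − 334.3| = 6, so the violin string was at either 328.3 Hz or 340.3 Hz.
Lower tension means lower frequency; the adjustment lowers the violin string's frequency.
The beat rate rose, so the adjustment moved the violin string further from 334.3 Hz — it was already below the reference.

328.3 Hz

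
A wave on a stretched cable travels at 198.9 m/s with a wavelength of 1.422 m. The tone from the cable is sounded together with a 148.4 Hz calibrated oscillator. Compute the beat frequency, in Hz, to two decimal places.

8.53 Hz

Source frequency f = v/λ = 198.9/1.422 = 139.8734 Hz.
f_beat = |139.8734 − 148.4| = 8.53 Hz.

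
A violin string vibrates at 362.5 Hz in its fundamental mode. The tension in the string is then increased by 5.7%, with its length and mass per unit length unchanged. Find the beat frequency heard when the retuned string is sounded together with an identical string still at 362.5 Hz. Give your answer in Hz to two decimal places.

For a string, f ∝ √T, so the new frequency is 362.5·√1.057 = 372.6881 Hz.
f_beat = |372.6881 − 362.5| = 10.19 Hz.

10.19 Hz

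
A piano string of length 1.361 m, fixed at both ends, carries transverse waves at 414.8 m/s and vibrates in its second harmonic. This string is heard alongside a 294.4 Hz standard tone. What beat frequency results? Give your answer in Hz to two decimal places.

For a string fixed at both ends, f_n = n·v/(2L) = 2·414.8/(2·1.361) = 304.7759 Hz.
f_beat = |304.7759 − 294.4| = 10.38 Hz.

10.38 Hz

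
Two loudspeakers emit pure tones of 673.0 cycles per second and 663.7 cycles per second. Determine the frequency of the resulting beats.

9.3 Hz

f_beat = |f₁ − f₂|.
|673.0 − 663.7| = 9.3 Hz.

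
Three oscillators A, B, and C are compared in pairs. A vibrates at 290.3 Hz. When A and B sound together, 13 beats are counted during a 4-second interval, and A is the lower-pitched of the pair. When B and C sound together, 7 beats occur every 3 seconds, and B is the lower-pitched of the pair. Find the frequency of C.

A–B: Beat frequency = 13/4 = 3.25 Hz.
B is above A, so f_B = 290.3 + 3.25 = 293.55 Hz.
B–C: Beat frequency = 7/3 = 2.3333 Hz.
C is above B, so f_C = 293.55 + 2.3333 = 295.8833 Hz.

295.8833 Hz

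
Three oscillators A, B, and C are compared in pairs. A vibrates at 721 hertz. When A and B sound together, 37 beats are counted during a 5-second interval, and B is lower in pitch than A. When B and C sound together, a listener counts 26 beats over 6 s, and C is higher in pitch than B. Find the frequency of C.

A–B: Beat frequency = 37/5 = 7.4 Hz.
B is below A, so f_B = 721 − 7.4 = 713.6 Hz.
B–C: Beat frequency = 26/6 = 4.3333 Hz.
C is above B, so f_C = 713.6 + 4.3333 = 717.9333 Hz.

717.9333 Hz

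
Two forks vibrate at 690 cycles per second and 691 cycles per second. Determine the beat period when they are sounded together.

1.000 s

f_beat = |690 − 691| = 1 Hz.
Beat period T = 1 / f_beat = 1 / 1 s.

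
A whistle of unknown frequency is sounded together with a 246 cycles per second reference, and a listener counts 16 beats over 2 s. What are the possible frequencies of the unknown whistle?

Beat frequency = 16/2 = 8 Hz.
|f − 246| = 8, so f = 246 ± 8.

238 Hz or 254 Hz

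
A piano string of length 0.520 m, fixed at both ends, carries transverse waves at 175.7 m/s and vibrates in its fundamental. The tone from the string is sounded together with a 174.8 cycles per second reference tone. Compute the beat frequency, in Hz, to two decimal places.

5.86 Hz

For a string fixed at both ends, f_n = n·v/(2L) = 1·175.7/(2·0.520) = 168.9423 Hz.
f_beat = |168.9423 − 174.8| = 5.86 Hz.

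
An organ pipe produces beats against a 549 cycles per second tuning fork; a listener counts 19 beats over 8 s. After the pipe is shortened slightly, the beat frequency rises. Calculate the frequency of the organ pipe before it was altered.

551.375 Hz

Beat frequency = 19/8 = 2.375 Hz.
|f − 549| = 2.375, so the organ pipe was at either 546.625 Hz or 551.375 Hz.
A shorter pipe has a higher fundamental; the adjustment raises the organ pipe's frequency.
The beat rate rose, so the adjustment moved the organ pipe further from 549 Hz — it was already above the reference.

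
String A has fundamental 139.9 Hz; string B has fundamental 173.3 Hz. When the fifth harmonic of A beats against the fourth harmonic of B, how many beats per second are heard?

Fifth harmonic of the first: 5·139.9 = 699.5 Hz.
Fourth harmonic of the second: 4·173.3 = 693.2 Hz.
f_beat = |699.5 − 693.2| = 6.3 Hz.

6.3 Hz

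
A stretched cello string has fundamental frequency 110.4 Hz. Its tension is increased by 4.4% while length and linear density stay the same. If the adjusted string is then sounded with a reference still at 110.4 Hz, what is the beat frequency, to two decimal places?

For a string, f ∝ √T, so the new frequency is 110.4·√1.044 = 112.8027 Hz.
f_beat = |112.8027 − 110.4| = 2.40 Hz.

2.40 Hz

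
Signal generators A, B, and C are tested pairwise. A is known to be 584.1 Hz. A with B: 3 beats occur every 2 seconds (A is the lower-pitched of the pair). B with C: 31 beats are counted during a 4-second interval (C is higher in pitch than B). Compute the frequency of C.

593.35 Hz

A–B: Beat frequency = 3/2 = 1.5 Hz.
B is above A, so f_B = 584.1 + 1.5 = 585.6 Hz.
B–C: Beat frequency = 31/4 = 7.75 Hz.
C is above B, so f_C = 585.6 + 7.75 = 593.35 Hz.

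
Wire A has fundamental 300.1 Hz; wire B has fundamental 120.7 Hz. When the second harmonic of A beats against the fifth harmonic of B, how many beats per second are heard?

3.3 Hz

Second harmonic of the first: 2·300.1 = 600.2 Hz.
Fifth harmonic of the second: 5·120.7 = 603.5 Hz.
f_beat = |600.2 − 603.5| = 3.3 Hz.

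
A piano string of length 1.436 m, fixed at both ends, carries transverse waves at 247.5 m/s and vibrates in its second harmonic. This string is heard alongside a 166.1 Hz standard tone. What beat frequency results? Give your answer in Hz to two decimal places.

6.25 Hz

For a string fixed at both ends, f_n = n·v/(2L) = 2·247.5/(2·1.436) = 172.3538 Hz.
f_beat = |172.3538 − 166.1| = 6.25 Hz.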